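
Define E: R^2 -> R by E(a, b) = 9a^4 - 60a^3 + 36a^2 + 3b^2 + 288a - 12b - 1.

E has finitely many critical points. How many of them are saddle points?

1

E separates as a function of a plus a function of b, so ∇E=0 decouples.
∂E/∂a = 36(a - 4)(a - 2)(a + 1) = 0 at a ∈ {-1, 2, 4}; ∂E/∂b = 6(b - 2) = 0 at b ∈ {2}.
The Hessian is diagonal: diag(E_aa, E_bb). Second derivatives: E_aa(-1)=540, E_aa(2)=-216, E_aa(4)=360; E_bb(2)=6.
Saddle points occur where the two diagonal entries have opposite signs: (2, 2). Count: 1.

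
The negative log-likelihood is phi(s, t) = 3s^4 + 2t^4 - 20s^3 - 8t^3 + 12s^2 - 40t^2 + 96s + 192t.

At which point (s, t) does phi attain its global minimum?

phi(s,t) separates as P(s) + Q(t), so its minimum is min P + min Q.
P'(s) = 12(s - 4)(s - 2)(s + 1) vanishes at s ∈ {-1, 2, 4}; Q'(t) = 8(t - 4)(t - 2)(t + 3) vanishes at t ∈ {-3, 2, 4}.
Local minima of P (where P''>0): P(-1)=-61, P(4)=64. Local minima of Q: Q(-3)=-558, Q(4)=128.
So the global minimum of phi is P(-1) + Q(-3) = -61 − 558 = -619, attained at (-1, -3).

(-1, -3)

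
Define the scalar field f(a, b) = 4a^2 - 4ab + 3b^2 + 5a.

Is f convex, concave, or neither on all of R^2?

convex

f is quadratic, so its Hessian is the constant matrix H = [[8, -4], [-4, 6]].
det(H) = 32, tr(H) = 14.
det(H) > 0 and tr(H) > 0, so H is positive definite everywhere: convex.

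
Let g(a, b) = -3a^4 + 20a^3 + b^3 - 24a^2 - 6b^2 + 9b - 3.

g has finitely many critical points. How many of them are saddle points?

3

g separates as a function of a plus a function of b, so ∇g=0 decouples.
∂g/∂a = -12a(a - 4)(a - 1) = 0 at a ∈ {0, 1, 4}; ∂g/∂b = 3(b - 3)(b - 1) = 0 at b ∈ {1, 3}.
The Hessian is diagonal: diag(g_aa, g_bb). Second derivatives: g_aa(0)=-48, g_aa(1)=36, g_aa(4)=-144; g_bb(1)=-6, g_bb(3)=6.
Saddle points occur where the two diagonal entries have opposite signs: (0, 3), (1, 1), (4, 3). Count: 3.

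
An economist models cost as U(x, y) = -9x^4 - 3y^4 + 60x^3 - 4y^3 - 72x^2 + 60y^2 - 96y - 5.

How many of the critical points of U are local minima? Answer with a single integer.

U separates as a function of x plus a function of y, so ∇U=0 decouples.
∂U/∂x = -36x(x - 4)(x - 1) = 0 at x ∈ {0, 1, 4}; ∂U/∂y = -12(y - 2)(y - 1)(y + 4) = 0 at y ∈ {-4, 1, 2}.
The Hessian is diagonal: diag(U_xx, U_yy). Second derivatives: U_xx(0)=-144, U_xx(1)=108, U_xx(4)=-432; U_yy(-4)=-360, U_yy(1)=60, U_yy(2)=-72.
Local minima occur where both diagonal entries positive: (1, 1). Count: 1.

1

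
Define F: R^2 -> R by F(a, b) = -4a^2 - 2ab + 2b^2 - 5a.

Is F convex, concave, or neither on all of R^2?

F is quadratic, so its Hessian is the constant matrix H = [[-8, -2], [-2, 4]].
det(H) = -36, tr(H) = -4.
det(H) < 0, so H is indefinite: neither convex nor concave.

neither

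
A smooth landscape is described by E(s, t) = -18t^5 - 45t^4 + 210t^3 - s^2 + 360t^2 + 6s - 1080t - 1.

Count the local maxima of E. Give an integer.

2

E separates as a function of s plus a function of t, so ∇E=0 decouples.
∂E/∂s = -2(s - 3) = 0 at s ∈ {3}; ∂E/∂t = -90(t - 2)(t - 1)(t + 2)(t + 3) = 0 at t ∈ {-3, -2, 1, 2}.
The Hessian is diagonal: diag(E_ss, E_tt). Second derivatives: E_ss(3)=-2; E_tt(-3)=1800, E_tt(-2)=-1080, E_tt(1)=1080, E_tt(2)=-1800.
Local maxima occur where both diagonal entries negative: (3, -2), (3, 2). Count: 2.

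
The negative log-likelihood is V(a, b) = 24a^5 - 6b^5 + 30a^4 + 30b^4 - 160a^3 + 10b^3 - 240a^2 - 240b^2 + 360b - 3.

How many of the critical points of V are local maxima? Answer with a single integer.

4

V separates as a function of a plus a function of b, so ∇V=0 decouples.
∂V/∂a = 120a(a - 2)(a + 1)(a + 2) = 0 at a ∈ {-2, -1, 0, 2}; ∂V/∂b = -30(b - 3)(b - 2)(b - 1)(b + 2) = 0 at b ∈ {-2, 1, 2, 3}.
The Hessian is diagonal: diag(V_aa, V_bb). Second derivatives: V_aa(-2)=-960, V_aa(-1)=360, V_aa(0)=-480, V_aa(2)=2880; V_bb(-2)=1800, V_bb(1)=-180, V_bb(2)=120, V_bb(3)=-300.
Local maxima occur where both diagonal entries negative: (-2, 1), (-2, 3), (0, 1), (0, 3). Count: 4.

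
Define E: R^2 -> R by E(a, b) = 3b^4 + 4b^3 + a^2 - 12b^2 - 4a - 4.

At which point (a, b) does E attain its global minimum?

(2, -2)

E(a,b) separates as P(a) + Q(b) − 4, so its minimum is min P + min Q − 4.
P'(a) = 2a - 4 vanishes at a ∈ {2}; Q'(b) = 12b(b - 1)(b + 2) vanishes at b ∈ {-2, 0, 1}.
Local minima of P (where P''>0): P(2)=-4. Local minima of Q: Q(-2)=-32, Q(1)=-5.
So the global minimum of E is P(2) + Q(-2) − 4 = -4 − 32 − 4 = -40, attained at (2, -2).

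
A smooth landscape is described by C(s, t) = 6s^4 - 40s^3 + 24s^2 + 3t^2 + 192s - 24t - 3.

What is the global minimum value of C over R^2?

-173

C(s,t) separates as P(s) + Q(t) − 3, so its minimum is min P + min Q − 3.
P'(s) = 24(s - 4)(s - 2)(s + 1) vanishes at s ∈ {-1, 2, 4}; Q'(t) = 6(t - 4) vanishes at t ∈ {4}.
Local minima of P (where P''>0): P(-1)=-122, P(4)=128. Local minima of Q: Q(4)=-48.
So the global minimum of C is P(-1) + Q(4) − 3 = -122 − 48 − 3 = -173, attained at (-1, 4).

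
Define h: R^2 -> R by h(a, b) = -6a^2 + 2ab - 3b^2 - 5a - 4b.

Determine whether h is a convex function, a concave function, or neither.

concave

h is quadratic, so its Hessian is the constant matrix H = [[-12, 2], [2, -6]].
det(H) = 68, tr(H) = -18.
det(H) > 0 and tr(H) < 0, so H is negative definite everywhere: concave.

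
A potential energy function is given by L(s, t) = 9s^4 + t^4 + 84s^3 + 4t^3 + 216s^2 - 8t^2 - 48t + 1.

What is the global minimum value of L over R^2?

-79

L(s,t) separates as P(s) + Q(t) + 1, so its minimum is min P + min Q + 1.
P'(s) = 36s(s + 3)(s + 4) vanishes at s ∈ {-4, -3, 0}; Q'(t) = 4(t - 2)(t + 2)(t + 3) vanishes at t ∈ {-3, -2, 2}.
Local minima of P (where P''>0): P(-4)=384, P(0)=0. Local minima of Q: Q(-3)=45, Q(2)=-80.
So the global minimum of L is P(0) + Q(2) + 1 = 0 − 80 + 1 = -79, attained at (0, 2).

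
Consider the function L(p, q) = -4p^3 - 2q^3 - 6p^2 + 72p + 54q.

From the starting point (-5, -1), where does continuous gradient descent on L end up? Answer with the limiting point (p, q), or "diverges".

(-3, -3)

L is separable, so gradient descent decouples: p follows -∂L/∂p, q follows -∂L/∂q.
∂L/∂p = -12(p - 2)(p + 3); at p=-5 this is -168, so p increases.
∂L/∂q = -6(q - 3)(q + 3); at q=-1 this is 48, so q decreases.
p converges to its nearest critical value -3 (a local min of the p-part); q converges to -3. The iterate converges to (-3, -3).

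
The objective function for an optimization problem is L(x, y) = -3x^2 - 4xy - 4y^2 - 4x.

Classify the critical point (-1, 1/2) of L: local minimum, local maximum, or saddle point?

local maximum

The Hessian of L is constant: H = [[-6, -4], [-4, -8]].
det(H) = (-6)·(-8) − (-4)² = 32.
det(H) > 0 and tr(H) = -14 < 0, so H is negative definite and the point is a local maximum.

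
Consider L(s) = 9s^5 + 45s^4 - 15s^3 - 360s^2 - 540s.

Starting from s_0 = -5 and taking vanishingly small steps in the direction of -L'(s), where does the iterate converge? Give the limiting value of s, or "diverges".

diverges

L'(s) = 45(s - 2)(s + 1)(s + 2)(s + 3), so L'(-5) = 7560.
Gradient descent moves in the -L' direction, i.e. s is decreasing.
There is no critical point below s=-5, and L' keeps the same sign, so the iterate runs off to −∞.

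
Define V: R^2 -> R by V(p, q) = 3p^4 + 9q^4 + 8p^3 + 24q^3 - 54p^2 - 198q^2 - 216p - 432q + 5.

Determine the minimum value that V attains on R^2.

-2371

V(p,q) separates as A(p) + B(q) + 5, so its minimum is min A + min B + 5.
A'(p) = 12(p - 3)(p + 2)(p + 3) vanishes at p ∈ {-3, -2, 3}; B'(q) = 36(q - 3)(q + 1)(q + 4) vanishes at q ∈ {-4, -1, 3}.
Local minima of A (where A''>0): A(-3)=189, A(3)=-675. Local minima of B: B(-4)=-672, B(3)=-1701.
So the global minimum of V is A(3) + B(3) + 5 = -675 − 1701 + 5 = -2371, attained at (3, 3).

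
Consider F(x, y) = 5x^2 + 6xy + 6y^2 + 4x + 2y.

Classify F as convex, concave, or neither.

F is quadratic, so its Hessian is the constant matrix H = [[10, 6], [6, 12]].
det(H) = 84, tr(H) = 22.
det(H) > 0 and tr(H) > 0, so H is positive definite everywhere: convex.

convex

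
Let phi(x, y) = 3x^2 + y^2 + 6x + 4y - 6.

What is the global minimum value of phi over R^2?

-13

phi(x,y) separates as P(x) + Q(y) − 6, so its minimum is min P + min Q − 6.
P'(x) = 6x + 6 vanishes at x ∈ {-1}; Q'(y) = 2y + 4 vanishes at y ∈ {-2}.
Local minima of P (where P''>0): P(-1)=-3. Local minima of Q: Q(-2)=-4.
So the global minimum of phi is P(-1) + Q(-2) − 6 = -3 − 4 − 6 = -13, attained at (-1, -2).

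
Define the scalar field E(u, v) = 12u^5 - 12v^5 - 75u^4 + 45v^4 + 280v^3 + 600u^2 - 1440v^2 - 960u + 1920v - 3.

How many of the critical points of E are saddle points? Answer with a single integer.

E separates as a function of u plus a function of v, so ∇E=0 decouples.
∂E/∂u = 60(u - 4)(u - 2)(u - 1)(u + 2) = 0 at u ∈ {-2, 1, 2, 4}; ∂E/∂v = -60(v - 4)(v - 2)(v - 1)(v + 4) = 0 at v ∈ {-4, 1, 2, 4}.
The Hessian is diagonal: diag(E_uu, E_vv). Second derivatives: E_uu(-2)=-4320, E_uu(1)=540, E_uu(2)=-480, E_uu(4)=2160; E_vv(-4)=14400, E_vv(1)=-900, E_vv(2)=720, E_vv(4)=-2880.
Saddle points occur where the two diagonal entries have opposite signs: (-2, -4), (-2, 2), (1, 1), (1, 4), (2, -4), (2, 2), (4, 1), (4, 4). Count: 8.

8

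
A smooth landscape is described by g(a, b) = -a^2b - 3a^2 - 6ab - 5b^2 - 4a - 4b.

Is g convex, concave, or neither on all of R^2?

The term -a^2b is cubic, so the Hessian is not constant.
∂²g/∂a² = -2b - 6, which takes both signs as b varies (negative for sufficiently large b). A diagonal entry of the Hessian changing sign means the Hessian is neither positive- nor negative-semidefinite on all of R^2.

neither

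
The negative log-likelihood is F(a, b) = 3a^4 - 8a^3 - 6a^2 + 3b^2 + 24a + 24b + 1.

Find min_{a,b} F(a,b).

-66

F(a,b) separates as P(a) + Q(b) + 1, so its minimum is min P + min Q + 1.
P'(a) = 12(a - 2)(a - 1)(a + 1) vanishes at a ∈ {-1, 1, 2}; Q'(b) = 6b + 24 vanishes at b ∈ {-4}.
Local minima of P (where P''>0): P(-1)=-19, P(2)=8. Local minima of Q: Q(-4)=-48.
So the global minimum of F is P(-1) + Q(-4) + 1 = -19 − 48 + 1 = -66, attained at (-1, -4).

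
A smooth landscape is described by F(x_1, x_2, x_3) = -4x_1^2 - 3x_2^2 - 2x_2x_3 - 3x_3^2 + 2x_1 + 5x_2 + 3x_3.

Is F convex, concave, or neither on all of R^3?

F is quadratic, so its Hessian is the constant matrix H = [[-8, 0, 0], [0, -6, -2], [0, -2, -6]].
Leading principal minors: -8, 48, -256.
Signs alternate −, +, − ⇒ H ≺ 0 ⇒ concave.

concave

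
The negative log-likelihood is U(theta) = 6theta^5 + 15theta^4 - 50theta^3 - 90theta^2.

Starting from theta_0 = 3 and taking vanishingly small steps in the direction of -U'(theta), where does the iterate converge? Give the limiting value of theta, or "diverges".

U'(theta) = 30theta(theta - 2)(theta + 1)(theta + 3), so U'(3) = 2160.
Gradient descent moves in the -U' direction, i.e. theta is decreasing.
The nearest critical point in that direction is theta = 2, where U'' = 900 > 0 (a local minimum). The iterate converges there.

2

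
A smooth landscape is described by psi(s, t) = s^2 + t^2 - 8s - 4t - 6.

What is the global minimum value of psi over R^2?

-26

psi(s,t) separates as P(s) + Q(t) − 6, so its minimum is min P + min Q − 6.
P'(s) = 2s - 8 vanishes at s ∈ {4}; Q'(t) = 2(t - 2) vanishes at t ∈ {2}.
Local minima of P (where P''>0): P(4)=-16. Local minima of Q: Q(2)=-4.
So the global minimum of psi is P(4) + Q(2) − 6 = -16 − 4 − 6 = -26, attained at (4, 2).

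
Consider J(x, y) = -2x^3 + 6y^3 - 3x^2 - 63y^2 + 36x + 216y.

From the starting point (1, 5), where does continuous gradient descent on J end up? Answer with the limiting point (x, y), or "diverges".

(-3, 4)

J is separable, so gradient descent decouples: x follows -∂J/∂x, y follows -∂J/∂y.
∂J/∂x = -6(x - 2)(x + 3); at x=1 this is 24, so x decreases.
∂J/∂y = 18(y - 4)(y - 3); at y=5 this is 36, so y decreases.
x converges to its nearest critical value -3 (a local min of the x-part); y converges to 4. The iterate converges to (-3, 4).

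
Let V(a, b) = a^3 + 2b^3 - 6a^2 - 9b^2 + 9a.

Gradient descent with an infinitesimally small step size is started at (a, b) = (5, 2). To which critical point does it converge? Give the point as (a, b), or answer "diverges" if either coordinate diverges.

V is separable, so gradient descent decouples: a follows -∂V/∂a, b follows -∂V/∂b.
∂V/∂a = 3(a - 3)(a - 1); at a=5 this is 24, so a decreases.
∂V/∂b = 6b(b - 3); at b=2 this is -12, so b increases.
a converges to its nearest critical value 3 (a local min of the a-part); b converges to 3. The iterate converges to (3, 3).

(3, 3)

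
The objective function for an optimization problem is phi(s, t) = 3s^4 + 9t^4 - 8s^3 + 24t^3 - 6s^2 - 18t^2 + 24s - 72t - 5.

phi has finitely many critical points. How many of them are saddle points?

phi separates as a function of s plus a function of t, so ∇phi=0 decouples.
∂phi/∂s = 12(s - 2)(s - 1)(s + 1) = 0 at s ∈ {-1, 1, 2}; ∂phi/∂t = 36(t - 1)(t + 1)(t + 2) = 0 at t ∈ {-2, -1, 1}.
The Hessian is diagonal: diag(phi_ss, phi_tt). Second derivatives: phi_ss(-1)=72, phi_ss(1)=-24, phi_ss(2)=36; phi_tt(-2)=108, phi_tt(-1)=-72, phi_tt(1)=216.
Saddle points occur where the two diagonal entries have opposite signs: (-1, -1), (1, -2), (1, 1), (2, -1). Count: 4.

4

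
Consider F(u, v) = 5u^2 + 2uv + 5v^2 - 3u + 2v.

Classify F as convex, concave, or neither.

convex

F is quadratic, so its Hessian is the constant matrix H = [[10, 2], [2, 10]].
det(H) = 96, tr(H) = 20.
det(H) > 0 and tr(H) > 0, so H is positive definite everywhere: convex.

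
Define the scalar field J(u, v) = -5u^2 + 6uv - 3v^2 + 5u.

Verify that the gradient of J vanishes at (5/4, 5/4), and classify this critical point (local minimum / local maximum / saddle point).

∇J = (-10u + 6v + 5, 6u - 6v); substituting (5/4, 5/4) gives ∇J = (0, 0), so (5/4, 5/4) is indeed a critical point.
The Hessian of J is constant: H = [[-10, 6], [6, -6]].
det(H) = (-10)·(-6) − 6² = 24.
det(H) > 0 and tr(H) = -16 < 0, so H is negative definite and the point is a local maximum.

local maximum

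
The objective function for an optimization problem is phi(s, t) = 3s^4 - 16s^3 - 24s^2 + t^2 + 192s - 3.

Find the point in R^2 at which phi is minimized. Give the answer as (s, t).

(-2, 0)

phi(s,t) separates as P(s) + Q(t) − 3, so its minimum is min P + min Q − 3.
P'(s) = 12(s - 4)(s - 2)(s + 2) vanishes at s ∈ {-2, 2, 4}; Q'(t) = 2t vanishes at t ∈ {0}.
Local minima of P (where P''>0): P(-2)=-304, P(4)=128. Local minima of Q: Q(0)=0.
So the global minimum of phi is P(-2) + Q(0) − 3 = -304 + 0 − 3 = -307, attained at (-2, 0).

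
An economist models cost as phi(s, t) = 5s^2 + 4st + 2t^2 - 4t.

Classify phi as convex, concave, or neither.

convex

phi is quadratic, so its Hessian is the constant matrix H = [[10, 4], [4, 4]].
det(H) = 24, tr(H) = 14.
det(H) > 0 and tr(H) > 0, so H is positive definite everywhere: convex.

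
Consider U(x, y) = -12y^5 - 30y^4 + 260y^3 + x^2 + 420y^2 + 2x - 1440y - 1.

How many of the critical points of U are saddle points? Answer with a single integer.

2

U separates as a function of x plus a function of y, so ∇U=0 decouples.
∂U/∂x = 2(x + 1) = 0 at x ∈ {-1}; ∂U/∂y = -60(y - 3)(y - 1)(y + 2)(y + 4) = 0 at y ∈ {-4, -2, 1, 3}.
The Hessian is diagonal: diag(U_xx, U_yy). Second derivatives: U_xx(-1)=2; U_yy(-4)=4200, U_yy(-2)=-1800, U_yy(1)=1800, U_yy(3)=-4200.
Saddle points occur where the two diagonal entries have opposite signs: (-1, -2), (-1, 3). Count: 2.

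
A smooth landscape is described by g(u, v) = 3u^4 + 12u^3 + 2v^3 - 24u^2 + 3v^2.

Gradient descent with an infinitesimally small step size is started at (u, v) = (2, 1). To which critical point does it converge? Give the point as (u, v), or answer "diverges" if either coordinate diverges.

g is separable, so gradient descent decouples: u follows -∂g/∂u, v follows -∂g/∂v.
∂g/∂u = 12u(u - 1)(u + 4); at u=2 this is 144, so u decreases.
∂g/∂v = 6v(v + 1); at v=1 this is 12, so v decreases.
u converges to its nearest critical value 1 (a local min of the u-part); v converges to 0. The iterate converges to (1, 0).

(1, 0)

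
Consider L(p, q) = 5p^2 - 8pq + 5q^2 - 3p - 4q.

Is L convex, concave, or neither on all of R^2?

convex

L is quadratic, so its Hessian is the constant matrix H = [[10, -8], [-8, 10]].
det(H) = 36, tr(H) = 20.
det(H) > 0 and tr(H) > 0, so H is positive definite everywhere: convex.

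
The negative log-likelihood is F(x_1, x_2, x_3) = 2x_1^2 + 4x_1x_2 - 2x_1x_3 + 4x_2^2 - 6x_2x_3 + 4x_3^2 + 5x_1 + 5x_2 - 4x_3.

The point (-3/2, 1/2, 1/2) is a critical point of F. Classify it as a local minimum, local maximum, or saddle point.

local minimum

The Hessian is constant: H = [[4, 4, -2], [4, 8, -6], [-2, -6, 8]].
Leading principal minors: Δ₁ = 4, Δ₂ = 16, Δ₃ = 48.
All leading minors are positive, so H is positive definite: a local minimum.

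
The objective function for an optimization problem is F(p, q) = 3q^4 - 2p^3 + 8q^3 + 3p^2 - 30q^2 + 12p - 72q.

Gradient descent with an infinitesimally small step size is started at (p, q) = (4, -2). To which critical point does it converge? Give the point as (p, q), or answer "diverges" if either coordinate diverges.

F is separable, so gradient descent decouples: p follows -∂F/∂p, q follows -∂F/∂q.
∂F/∂p = -6(p - 2)(p + 1); at p=4 this is -60, so p increases.
∂F/∂q = 12(q - 2)(q + 1)(q + 3); at q=-2 this is 48, so q decreases.
The p-coordinate has no critical point in that direction and runs off to infinity.

diverges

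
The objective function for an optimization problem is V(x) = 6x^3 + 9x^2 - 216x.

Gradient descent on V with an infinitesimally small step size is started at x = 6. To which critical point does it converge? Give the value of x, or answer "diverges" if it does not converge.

V'(x) = 18(x - 3)(x + 4), so V'(6) = 540.
Gradient descent moves in the -V' direction, i.e. x is decreasing.
The nearest critical point in that direction is x = 3, where V'' = 126 > 0 (a local minimum). The iterate converges there.

3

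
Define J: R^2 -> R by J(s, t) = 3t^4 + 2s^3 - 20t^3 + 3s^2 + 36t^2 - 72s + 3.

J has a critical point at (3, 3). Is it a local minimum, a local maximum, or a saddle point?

The mixed partial ∂²J/∂s∂t is 0, so the Hessian at any point is diag(J_ss, J_tt) = diag(6(2s + 1), 12(3t^2 - 10t + 6)).
At (3, 3): H = diag(42, 36).
Both eigenvalues are positive, so H is positive definite: a local minimum.

local minimum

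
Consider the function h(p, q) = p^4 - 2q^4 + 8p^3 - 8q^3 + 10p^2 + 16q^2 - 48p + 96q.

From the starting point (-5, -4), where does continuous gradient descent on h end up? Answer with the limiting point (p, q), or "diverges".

h is separable, so gradient descent decouples: p follows -∂h/∂p, q follows -∂h/∂q.
∂h/∂p = 4(p - 1)(p + 3)(p + 4); at p=-5 this is -48, so p increases.
∂h/∂q = -8(q - 2)(q + 2)(q + 3); at q=-4 this is 96, so q decreases.
The q-coordinate has no critical point in that direction and runs off to infinity.

diverges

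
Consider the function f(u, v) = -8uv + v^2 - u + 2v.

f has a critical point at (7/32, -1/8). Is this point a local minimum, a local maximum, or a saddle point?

The Hessian of f is constant: H = [[0, -8], [-8, 2]].
det(H) = 0·2 − (-8)² = -64.
Since det(H) < 0, H is indefinite and the critical point is a saddle point.

saddle point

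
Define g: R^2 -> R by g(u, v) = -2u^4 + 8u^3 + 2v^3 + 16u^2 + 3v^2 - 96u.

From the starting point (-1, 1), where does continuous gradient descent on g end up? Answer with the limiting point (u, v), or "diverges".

g is separable, so gradient descent decouples: u follows -∂g/∂u, v follows -∂g/∂v.
∂g/∂u = -8(u - 3)(u - 2)(u + 2); at u=-1 this is -96, so u increases.
∂g/∂v = 6v(v + 1); at v=1 this is 12, so v decreases.
u converges to its nearest critical value 2 (a local min of the u-part); v converges to 0. The iterate converges to (2, 0).

(2, 0)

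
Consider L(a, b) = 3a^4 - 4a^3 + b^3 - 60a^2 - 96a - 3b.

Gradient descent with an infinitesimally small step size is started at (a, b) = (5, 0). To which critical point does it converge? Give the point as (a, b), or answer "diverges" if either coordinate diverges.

L is separable, so gradient descent decouples: a follows -∂L/∂a, b follows -∂L/∂b.
∂L/∂a = 12(a - 4)(a + 1)(a + 2); at a=5 this is 504, so a decreases.
∂L/∂b = 3(b - 1)(b + 1); at b=0 this is -3, so b increases.
a converges to its nearest critical value 4 (a local min of the a-part); b converges to 1. The iterate converges to (4, 1).

(4, 1)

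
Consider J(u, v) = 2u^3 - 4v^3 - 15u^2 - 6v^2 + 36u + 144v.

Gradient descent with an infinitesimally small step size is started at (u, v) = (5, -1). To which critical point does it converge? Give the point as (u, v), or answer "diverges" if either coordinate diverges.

J is separable, so gradient descent decouples: u follows -∂J/∂u, v follows -∂J/∂v.
∂J/∂u = 6(u - 3)(u - 2); at u=5 this is 36, so u decreases.
∂J/∂v = -12(v - 3)(v + 4); at v=-1 this is 144, so v decreases.
u converges to its nearest critical value 3 (a local min of the u-part); v converges to -4. The iterate converges to (3, -4).

(3, -4)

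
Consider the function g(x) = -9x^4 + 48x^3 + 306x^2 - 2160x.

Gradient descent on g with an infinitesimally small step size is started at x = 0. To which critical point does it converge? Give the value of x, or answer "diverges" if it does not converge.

3

g'(x) = -36(x - 5)(x - 3)(x + 4), so g'(0) = -2160.
Gradient descent moves in the -g' direction, i.e. x is increasing.
The nearest critical point in that direction is x = 3, where g'' = 504 > 0 (a local minimum). The iterate converges there.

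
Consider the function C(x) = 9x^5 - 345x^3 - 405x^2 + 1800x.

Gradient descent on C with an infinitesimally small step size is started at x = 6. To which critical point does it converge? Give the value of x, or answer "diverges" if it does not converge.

C'(x) = 45(x - 5)(x - 1)(x + 2)(x + 4), so C'(6) = 18000.
Gradient descent moves in the -C' direction, i.e. x is decreasing.
The nearest critical point in that direction is x = 5, where C'' = 11340 > 0 (a local minimum). The iterate converges there.

5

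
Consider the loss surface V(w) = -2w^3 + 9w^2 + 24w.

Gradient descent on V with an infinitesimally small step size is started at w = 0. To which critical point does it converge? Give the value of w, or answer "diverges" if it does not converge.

-1

V'(w) = -6(w - 4)(w + 1), so V'(0) = 24.
Gradient descent moves in the -V' direction, i.e. w is decreasing.
The nearest critical point in that direction is w = -1, where V'' = 30 > 0 (a local minimum). The iterate converges there.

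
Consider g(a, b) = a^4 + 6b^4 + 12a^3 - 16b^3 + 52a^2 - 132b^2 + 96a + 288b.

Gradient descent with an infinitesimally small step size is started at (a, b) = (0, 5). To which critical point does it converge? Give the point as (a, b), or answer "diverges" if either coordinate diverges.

(-2, 4)

g is separable, so gradient descent decouples: a follows -∂g/∂a, b follows -∂g/∂b.
∂g/∂a = 4(a + 2)(a + 3)(a + 4); at a=0 this is 96, so a decreases.
∂g/∂b = 24(b - 4)(b - 1)(b + 3); at b=5 this is 768, so b decreases.
a converges to its nearest critical value -2 (a local min of the a-part); b converges to 4. The iterate converges to (-2, 4).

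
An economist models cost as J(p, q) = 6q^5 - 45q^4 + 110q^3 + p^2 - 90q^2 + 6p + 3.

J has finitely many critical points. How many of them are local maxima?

0

J separates as a function of p plus a function of q, so ∇J=0 decouples.
∂J/∂p = 2(p + 3) = 0 at p ∈ {-3}; ∂J/∂q = 30q(q - 3)(q - 2)(q - 1) = 0 at q ∈ {0, 1, 2, 3}.
The Hessian is diagonal: diag(J_pp, J_qq). Second derivatives: J_pp(-3)=2; J_qq(0)=-180, J_qq(1)=60, J_qq(2)=-60, J_qq(3)=180.
Local maxima occur where both diagonal entries negative: none. Count: 0.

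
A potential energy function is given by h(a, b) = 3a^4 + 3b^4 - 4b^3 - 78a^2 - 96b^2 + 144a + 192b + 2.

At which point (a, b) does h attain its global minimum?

(-4, -4)

h(a,b) separates as P(a) + Q(b) + 2, so its minimum is min P + min Q + 2.
P'(a) = 12(a - 3)(a - 1)(a + 4) vanishes at a ∈ {-4, 1, 3}; Q'(b) = 12(b - 4)(b - 1)(b + 4) vanishes at b ∈ {-4, 1, 4}.
Local minima of P (where P''>0): P(-4)=-1056, P(3)=-27. Local minima of Q: Q(-4)=-1280, Q(4)=-256.
So the global minimum of h is P(-4) + Q(-4) + 2 = -1056 − 1280 + 2 = -2334, attained at (-4, -4).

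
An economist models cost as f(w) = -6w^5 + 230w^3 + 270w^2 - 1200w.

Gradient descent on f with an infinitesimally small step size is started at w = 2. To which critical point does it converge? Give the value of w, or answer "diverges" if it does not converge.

f'(w) = -30(w - 5)(w - 1)(w + 2)(w + 4), so f'(2) = 2160.
Gradient descent moves in the -f' direction, i.e. w is decreasing.
The nearest critical point in that direction is w = 1, where f'' = 1800 > 0 (a local minimum). The iterate converges there.

1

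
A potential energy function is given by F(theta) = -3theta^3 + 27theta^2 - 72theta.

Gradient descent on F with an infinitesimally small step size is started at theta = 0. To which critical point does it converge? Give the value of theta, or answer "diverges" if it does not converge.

2

F'(theta) = -9(theta - 4)(theta - 2), so F'(0) = -72.
Gradient descent moves in the -F' direction, i.e. theta is increasing.
The nearest critical point in that direction is theta = 2, where F'' = 18 > 0 (a local minimum). The iterate converges there.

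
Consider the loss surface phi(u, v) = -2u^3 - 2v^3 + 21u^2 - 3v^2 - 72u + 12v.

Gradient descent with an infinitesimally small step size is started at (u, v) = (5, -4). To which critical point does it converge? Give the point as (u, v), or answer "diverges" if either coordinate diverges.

diverges

phi is separable, so gradient descent decouples: u follows -∂phi/∂u, v follows -∂phi/∂v.
∂phi/∂u = -6(u - 4)(u - 3); at u=5 this is -12, so u increases.
∂phi/∂v = -6(v - 1)(v + 2); at v=-4 this is -60, so v increases.
The u-coordinate has no critical point in that direction and runs off to infinity.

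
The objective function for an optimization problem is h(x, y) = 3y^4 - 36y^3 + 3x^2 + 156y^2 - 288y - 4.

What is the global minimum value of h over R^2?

h(x,y) separates as P(x) + Q(y) − 4, so its minimum is min P + min Q − 4.
P'(x) = 6x vanishes at x ∈ {0}; Q'(y) = 12(y - 4)(y - 3)(y - 2) vanishes at y ∈ {2, 3, 4}.
Local minima of P (where P''>0): P(0)=0. Local minima of Q: Q(2)=-192, Q(4)=-192.
So the global minimum of h is P(0) + Q(2) − 4 = 0 − 192 − 4 = -196, attained at (0, 2).

-196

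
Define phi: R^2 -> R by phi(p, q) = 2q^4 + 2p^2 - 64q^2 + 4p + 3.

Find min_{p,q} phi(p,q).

phi(p,q) separates as A(p) + B(q) + 3, so its minimum is min A + min B + 3.
A'(p) = 4p + 4 vanishes at p ∈ {-1}; B'(q) = 8q(q - 4)(q + 4) vanishes at q ∈ {-4, 0, 4}.
Local minima of A (where A''>0): A(-1)=-2. Local minima of B: B(-4)=-512, B(4)=-512.
So the global minimum of phi is A(-1) + B(-4) + 3 = -2 − 512 + 3 = -511, attained at (-1, -4).

-511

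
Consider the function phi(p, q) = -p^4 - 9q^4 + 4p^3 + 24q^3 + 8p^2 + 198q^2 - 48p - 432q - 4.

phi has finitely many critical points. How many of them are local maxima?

4

phi separates as a function of p plus a function of q, so ∇phi=0 decouples.
∂phi/∂p = -4(p - 3)(p - 2)(p + 2) = 0 at p ∈ {-2, 2, 3}; ∂phi/∂q = -36(q - 4)(q - 1)(q + 3) = 0 at q ∈ {-3, 1, 4}.
The Hessian is diagonal: diag(phi_pp, phi_qq). Second derivatives: phi_pp(-2)=-80, phi_pp(2)=16, phi_pp(3)=-20; phi_qq(-3)=-1008, phi_qq(1)=432, phi_qq(4)=-756.
Local maxima occur where both diagonal entries negative: (-2, -3), (-2, 4), (3, -3), (3, 4). Count: 4.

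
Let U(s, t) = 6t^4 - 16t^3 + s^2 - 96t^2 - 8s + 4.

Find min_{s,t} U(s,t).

-1036

U(s,t) separates as P(s) + Q(t) + 4, so its minimum is min P + min Q + 4.
P'(s) = 2s - 8 vanishes at s ∈ {4}; Q'(t) = 24t(t - 4)(t + 2) vanishes at t ∈ {-2, 0, 4}.
Local minima of P (where P''>0): P(4)=-16. Local minima of Q: Q(-2)=-160, Q(4)=-1024.
So the global minimum of U is P(4) + Q(4) + 4 = -16 − 1024 + 4 = -1036, attained at (4, 4).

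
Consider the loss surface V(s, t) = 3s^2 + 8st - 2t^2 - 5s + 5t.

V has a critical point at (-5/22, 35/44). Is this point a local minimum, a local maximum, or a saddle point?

The Hessian of V is constant: H = [[6, 8], [8, -4]].
det(H) = 6·(-4) − 8² = -88.
Since det(H) < 0, H is indefinite and the critical point is a saddle point.

saddle point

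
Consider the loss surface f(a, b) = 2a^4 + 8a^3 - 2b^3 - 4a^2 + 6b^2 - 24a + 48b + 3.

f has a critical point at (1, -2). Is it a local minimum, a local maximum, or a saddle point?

The mixed partial ∂²f/∂a∂b is 0, so the Hessian at any point is diag(f_aa, f_bb) = diag(8(3a^2 + 6a - 1), 12(-b + 1)).
At (1, -2): H = diag(64, 36).
Both eigenvalues are positive, so H is positive definite: a local minimum.

local minimum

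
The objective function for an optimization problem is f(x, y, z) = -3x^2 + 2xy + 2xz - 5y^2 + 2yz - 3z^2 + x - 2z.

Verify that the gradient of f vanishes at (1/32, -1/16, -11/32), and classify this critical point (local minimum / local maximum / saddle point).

local maximum

∇f = (-6x + 2y + 2z + 1, 2x - 10y + 2z, 2x + 2y - 6z - 2); substituting (1/32, -1/16, -11/32) gives ∇f = (0, 0, 0), so (1/32, -1/16, -11/32) is indeed a critical point.
The Hessian is constant: H = [[-6, 2, 2], [2, -10, 2], [2, 2, -6]].
Leading principal minors: Δ₁ = -6, Δ₂ = 56, Δ₃ = -256.
The minors alternate sign starting negative (−, +, −), so H is negative definite: a local maximum.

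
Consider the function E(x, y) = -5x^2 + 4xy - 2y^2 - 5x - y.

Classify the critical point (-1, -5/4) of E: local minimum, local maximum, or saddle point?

local maximum

The Hessian of E is constant: H = [[-10, 4], [4, -4]].
det(H) = (-10)·(-4) − 4² = 24.
det(H) > 0 and tr(H) = -14 < 0, so H is negative definite and the point is a local maximum.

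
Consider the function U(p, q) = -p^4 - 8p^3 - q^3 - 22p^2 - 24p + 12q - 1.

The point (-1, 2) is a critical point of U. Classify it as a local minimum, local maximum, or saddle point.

The mixed partial ∂²U/∂p∂q is 0, so the Hessian at any point is diag(U_pp, U_qq) = diag(-4(3p^2 + 12p + 11), -6q).
At (-1, 2): H = diag(-8, -12).
Both eigenvalues are negative, so H is negative definite: a local maximum.

local maximum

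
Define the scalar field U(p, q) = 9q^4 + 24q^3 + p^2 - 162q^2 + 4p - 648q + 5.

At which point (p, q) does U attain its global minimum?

U(p,q) separates as A(p) + B(q) + 5, so its minimum is min A + min B + 5.
A'(p) = 2p + 4 vanishes at p ∈ {-2}; B'(q) = 36(q - 3)(q + 2)(q + 3) vanishes at q ∈ {-3, -2, 3}.
Local minima of A (where A''>0): A(-2)=-4. Local minima of B: B(-3)=567, B(3)=-2025.
So the global minimum of U is A(-2) + B(3) + 5 = -4 − 2025 + 5 = -2024, attained at (-2, 3).

(-2, 3)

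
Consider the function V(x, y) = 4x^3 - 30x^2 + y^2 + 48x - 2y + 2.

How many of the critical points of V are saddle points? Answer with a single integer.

1

V separates as a function of x plus a function of y, so ∇V=0 decouples.
∂V/∂x = 12(x - 4)(x - 1) = 0 at x ∈ {1, 4}; ∂V/∂y = 2(y - 1) = 0 at y ∈ {1}.
The Hessian is diagonal: diag(V_xx, V_yy). Second derivatives: V_xx(1)=-36, V_xx(4)=36; V_yy(1)=2.
Saddle points occur where the two diagonal entries have opposite signs: (1, 1). Count: 1.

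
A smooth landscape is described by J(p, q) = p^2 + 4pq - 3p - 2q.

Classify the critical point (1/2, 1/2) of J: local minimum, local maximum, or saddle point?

saddle point

The Hessian of J is constant: H = [[2, 4], [4, 0]].
det(H) = 2·0 − 4² = -16.
Since det(H) < 0, H is indefinite and the critical point is a saddle point.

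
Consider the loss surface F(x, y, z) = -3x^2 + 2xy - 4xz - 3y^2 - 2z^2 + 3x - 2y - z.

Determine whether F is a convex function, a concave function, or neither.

concave

F is quadratic, so its Hessian is the constant matrix H = [[-6, 2, -4], [2, -6, 0], [-4, 0, -4]].
Leading principal minors: -6, 32, -32.
Signs alternate −, +, − ⇒ H ≺ 0 ⇒ concave.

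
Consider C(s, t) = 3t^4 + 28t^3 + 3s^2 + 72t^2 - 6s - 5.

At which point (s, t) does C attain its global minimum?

C(s,t) separates as P(s) + Q(t) − 5, so its minimum is min P + min Q − 5.
P'(s) = 6s - 6 vanishes at s ∈ {1}; Q'(t) = 12t(t + 3)(t + 4) vanishes at t ∈ {-4, -3, 0}.
Local minima of P (where P''>0): P(1)=-3. Local minima of Q: Q(-4)=128, Q(0)=0.
So the global minimum of C is P(1) + Q(0) − 5 = -3 + 0 − 5 = -8, attained at (1, 0).

(1, 0)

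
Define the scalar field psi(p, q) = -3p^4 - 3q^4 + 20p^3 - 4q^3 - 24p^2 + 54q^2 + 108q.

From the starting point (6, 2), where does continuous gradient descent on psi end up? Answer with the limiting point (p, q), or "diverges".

psi is separable, so gradient descent decouples: p follows -∂psi/∂p, q follows -∂psi/∂q.
∂psi/∂p = -12p(p - 4)(p - 1); at p=6 this is -720, so p increases.
∂psi/∂q = -12(q - 3)(q + 1)(q + 3); at q=2 this is 180, so q decreases.
The p-coordinate has no critical point in that direction and runs off to infinity.

diverges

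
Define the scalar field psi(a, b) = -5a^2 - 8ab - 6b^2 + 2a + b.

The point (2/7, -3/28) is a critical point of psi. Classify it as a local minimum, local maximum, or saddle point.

The Hessian of psi is constant: H = [[-10, -8], [-8, -12]].
det(H) = (-10)·(-12) − (-8)² = 56.
det(H) > 0 and tr(H) = -22 < 0, so H is negative definite and the point is a local maximum.

local maximum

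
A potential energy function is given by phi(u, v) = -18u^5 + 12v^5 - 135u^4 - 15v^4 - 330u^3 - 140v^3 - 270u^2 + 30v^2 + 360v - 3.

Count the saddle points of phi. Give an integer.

8

phi separates as a function of u plus a function of v, so ∇phi=0 decouples.
∂phi/∂u = -90u(u + 1)(u + 2)(u + 3) = 0 at u ∈ {-3, -2, -1, 0}; ∂phi/∂v = 60(v - 3)(v - 1)(v + 1)(v + 2) = 0 at v ∈ {-2, -1, 1, 3}.
The Hessian is diagonal: diag(phi_uu, phi_vv). Second derivatives: phi_uu(-3)=540, phi_uu(-2)=-180, phi_uu(-1)=180, phi_uu(0)=-540; phi_vv(-2)=-900, phi_vv(-1)=480, phi_vv(1)=-720, phi_vv(3)=2400.
Saddle points occur where the two diagonal entries have opposite signs: (-3, -2), (-3, 1), (-2, -1), (-2, 3), (-1, -2), (-1, 1), (0, -1), (0, 3). Count: 8.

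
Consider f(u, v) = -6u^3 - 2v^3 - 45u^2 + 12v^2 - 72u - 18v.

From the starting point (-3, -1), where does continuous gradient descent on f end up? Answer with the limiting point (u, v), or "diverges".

(-4, 1)

f is separable, so gradient descent decouples: u follows -∂f/∂u, v follows -∂f/∂v.
∂f/∂u = -18(u + 1)(u + 4); at u=-3 this is 36, so u decreases.
∂f/∂v = -6(v - 3)(v - 1); at v=-1 this is -48, so v increases.
u converges to its nearest critical value -4 (a local min of the u-part); v converges to 1. The iterate converges to (-4, 1).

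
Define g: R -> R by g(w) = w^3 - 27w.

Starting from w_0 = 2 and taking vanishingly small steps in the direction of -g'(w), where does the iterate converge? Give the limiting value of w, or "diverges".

g'(w) = 3(w - 3)(w + 3), so g'(2) = -15.
Gradient descent moves in the -g' direction, i.e. w is increasing.
The nearest critical point in that direction is w = 3, where g'' = 18 > 0 (a local minimum). The iterate converges there.

3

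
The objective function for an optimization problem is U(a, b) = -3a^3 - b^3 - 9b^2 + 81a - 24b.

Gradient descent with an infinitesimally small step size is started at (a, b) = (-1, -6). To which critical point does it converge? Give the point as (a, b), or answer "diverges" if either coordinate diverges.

U is separable, so gradient descent decouples: a follows -∂U/∂a, b follows -∂U/∂b.
∂U/∂a = -9(a - 3)(a + 3); at a=-1 this is 72, so a decreases.
∂U/∂b = -3(b + 2)(b + 4); at b=-6 this is -24, so b increases.
a converges to its nearest critical value -3 (a local min of the a-part); b converges to -4. The iterate converges to (-3, -4).

(-3, -4)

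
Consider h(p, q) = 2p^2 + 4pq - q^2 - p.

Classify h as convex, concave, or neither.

h is quadratic, so its Hessian is the constant matrix H = [[4, 4], [4, -2]].
det(H) = -24, tr(H) = 2.
det(H) < 0, so H is indefinite: neither convex nor concave.

neither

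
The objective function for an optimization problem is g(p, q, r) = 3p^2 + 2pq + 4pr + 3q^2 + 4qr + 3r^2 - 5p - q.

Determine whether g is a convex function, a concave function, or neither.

convex

g is quadratic, so its Hessian is the constant matrix H = [[6, 2, 4], [2, 6, 4], [4, 4, 6]].
Leading principal minors: 6, 32, 64.
All positive ⇒ H ≻ 0 ⇒ convex.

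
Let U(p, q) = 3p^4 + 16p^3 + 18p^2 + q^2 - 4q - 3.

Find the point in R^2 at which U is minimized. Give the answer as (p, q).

U(p,q) separates as A(p) + B(q) − 3, so its minimum is min A + min B − 3.
A'(p) = 12p(p + 1)(p + 3) vanishes at p ∈ {-3, -1, 0}; B'(q) = 2q - 4 vanishes at q ∈ {2}.
Local minima of A (where A''>0): A(-3)=-27, A(0)=0. Local minima of B: B(2)=-4.
So the global minimum of U is A(-3) + B(2) − 3 = -27 − 4 − 3 = -34, attained at (-3, 2).

(-3, 2)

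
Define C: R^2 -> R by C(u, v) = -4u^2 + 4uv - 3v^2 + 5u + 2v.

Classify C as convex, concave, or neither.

C is quadratic, so its Hessian is the constant matrix H = [[-8, 4], [4, -6]].
det(H) = 32, tr(H) = -14.
det(H) > 0 and tr(H) < 0, so H is negative definite everywhere: concave.

concave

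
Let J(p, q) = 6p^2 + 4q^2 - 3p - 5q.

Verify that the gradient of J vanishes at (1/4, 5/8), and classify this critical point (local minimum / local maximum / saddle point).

local minimum

∇J = (12p - 3, 8q - 5); substituting (1/4, 5/8) gives ∇J = (0, 0), so (1/4, 5/8) is indeed a critical point.
The Hessian of J is constant: H = [[12, 0], [0, 8]].
det(H) = 12·8 − 0² = 96.
det(H) > 0 and tr(H) = 20 > 0, so H is positive definite and the point is a local minimum.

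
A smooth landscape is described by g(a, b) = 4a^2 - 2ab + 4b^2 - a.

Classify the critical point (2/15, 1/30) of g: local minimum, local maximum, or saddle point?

The Hessian of g is constant: H = [[8, -2], [-2, 8]].
det(H) = 8·8 − (-2)² = 60.
det(H) > 0 and tr(H) = 16 > 0, so H is positive definite and the point is a local minimum.

local minimum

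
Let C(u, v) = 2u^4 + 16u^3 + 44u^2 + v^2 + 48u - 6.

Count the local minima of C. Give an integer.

C separates as a function of u plus a function of v, so ∇C=0 decouples.
∂C/∂u = 8(u + 1)(u + 2)(u + 3) = 0 at u ∈ {-3, -2, -1}; ∂C/∂v = 2v = 0 at v ∈ {0}.
The Hessian is diagonal: diag(C_uu, C_vv). Second derivatives: C_uu(-3)=16, C_uu(-2)=-8, C_uu(-1)=16; C_vv(0)=2.
Local minima occur where both diagonal entries positive: (-3, 0), (-1, 0). Count: 2.

2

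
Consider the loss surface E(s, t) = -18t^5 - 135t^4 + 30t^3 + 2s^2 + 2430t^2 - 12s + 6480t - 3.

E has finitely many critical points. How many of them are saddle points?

2

E separates as a function of s plus a function of t, so ∇E=0 decouples.
∂E/∂s = 4(s - 3) = 0 at s ∈ {3}; ∂E/∂t = -90(t - 3)(t + 2)(t + 3)(t + 4) = 0 at t ∈ {-4, -3, -2, 3}.
The Hessian is diagonal: diag(E_ss, E_tt). Second derivatives: E_ss(3)=4; E_tt(-4)=1260, E_tt(-3)=-540, E_tt(-2)=900, E_tt(3)=-18900.
Saddle points occur where the two diagonal entries have opposite signs: (3, -3), (3, 3). Count: 2.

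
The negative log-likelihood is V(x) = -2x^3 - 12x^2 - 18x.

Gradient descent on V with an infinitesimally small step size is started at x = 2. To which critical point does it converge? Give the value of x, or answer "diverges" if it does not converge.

V'(x) = -6(x + 1)(x + 3), so V'(2) = -90.
Gradient descent moves in the -V' direction, i.e. x is increasing.
There is no critical point above x=2, and V' keeps the same sign, so the iterate runs off to +∞.

diverges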